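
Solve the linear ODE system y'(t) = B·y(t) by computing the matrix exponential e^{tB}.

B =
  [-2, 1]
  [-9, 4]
e^{tB} =
  [-3*t*exp(t) + exp(t), t*exp(t)]
  [-9*t*exp(t), 3*t*exp(t) + exp(t)]

Strategy: write B = P · J · P⁻¹ where J is a Jordan canonical form, so e^{tB} = P · e^{tJ} · P⁻¹, and e^{tJ} can be computed block-by-block.

B has Jordan form
J =
  [1, 1]
  [0, 1]
(up to reordering of blocks).

Per-block formulas:
  For a 2×2 Jordan block J_2(1): exp(t · J_2(1)) = e^(1t)·(I + t·N), where N is the 2×2 nilpotent shift.

After assembling e^{tJ} and conjugating by P, we get:

e^{tB} =
  [-3*t*exp(t) + exp(t), t*exp(t)]
  [-9*t*exp(t), 3*t*exp(t) + exp(t)]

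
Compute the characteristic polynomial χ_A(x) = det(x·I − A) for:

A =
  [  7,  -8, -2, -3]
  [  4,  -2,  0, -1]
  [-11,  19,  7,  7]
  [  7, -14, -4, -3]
x^4 - 9*x^3 + 30*x^2 - 44*x + 24

Expanding det(x·I − A) (e.g. by cofactor expansion or by noting that A is similar to its Jordan form J, which has the same characteristic polynomial as A) gives
  χ_A(x) = x^4 - 9*x^3 + 30*x^2 - 44*x + 24
which factors as (x - 3)*(x - 2)^3. The eigenvalues (with algebraic multiplicities) are λ = 2 with multiplicity 3, λ = 3 with multiplicity 1.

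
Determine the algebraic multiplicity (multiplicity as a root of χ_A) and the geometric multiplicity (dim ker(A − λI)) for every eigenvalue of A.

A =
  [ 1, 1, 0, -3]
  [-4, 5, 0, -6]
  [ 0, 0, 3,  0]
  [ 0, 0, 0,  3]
λ = 3: alg = 4, geom = 3

Step 1 — factor the characteristic polynomial to read off the algebraic multiplicities:
  χ_A(x) = (x - 3)^4

Step 2 — compute geometric multiplicities via the rank-nullity identity g(λ) = n − rank(A − λI):
  rank(A − (3)·I) = 1, so dim ker(A − (3)·I) = n − 1 = 3

Summary:
  λ = 3: algebraic multiplicity = 4, geometric multiplicity = 3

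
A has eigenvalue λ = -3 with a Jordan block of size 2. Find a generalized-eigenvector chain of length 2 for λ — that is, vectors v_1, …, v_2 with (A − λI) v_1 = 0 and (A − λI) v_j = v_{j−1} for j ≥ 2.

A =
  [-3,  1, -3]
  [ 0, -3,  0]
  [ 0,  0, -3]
A Jordan chain for λ = -3 of length 2:
v_1 = (1, 0, 0)ᵀ
v_2 = (0, 1, 0)ᵀ

Let N = A − (-3)·I. We want v_2 with N^2 v_2 = 0 but N^1 v_2 ≠ 0; then v_{j-1} := N · v_j for j = 2, …, 2.

Pick v_2 = (0, 1, 0)ᵀ.
Then v_1 = N · v_2 = (1, 0, 0)ᵀ.

Sanity check: (A − (-3)·I) v_1 = (0, 0, 0)ᵀ = 0. ✓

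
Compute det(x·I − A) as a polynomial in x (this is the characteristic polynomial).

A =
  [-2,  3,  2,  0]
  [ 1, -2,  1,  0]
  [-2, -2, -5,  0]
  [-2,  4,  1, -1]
x^4 + 10*x^3 + 36*x^2 + 54*x + 27

Expanding det(x·I − A) (e.g. by cofactor expansion or by noting that A is similar to its Jordan form J, which has the same characteristic polynomial as A) gives
  χ_A(x) = x^4 + 10*x^3 + 36*x^2 + 54*x + 27
which factors as (x + 1)*(x + 3)^3. The eigenvalues (with algebraic multiplicities) are λ = -3 with multiplicity 3, λ = -1 with multiplicity 1.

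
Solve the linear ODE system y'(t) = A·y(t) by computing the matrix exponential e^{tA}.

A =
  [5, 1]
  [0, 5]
e^{tA} =
  [exp(5*t), t*exp(5*t)]
  [0, exp(5*t)]

Strategy: write A = P · J · P⁻¹ where J is a Jordan canonical form, so e^{tA} = P · e^{tJ} · P⁻¹, and e^{tJ} can be computed block-by-block.

A has Jordan form
J =
  [5, 1]
  [0, 5]
(up to reordering of blocks).

Per-block formulas:
  For a 2×2 Jordan block J_2(5): exp(t · J_2(5)) = e^(5t)·(I + t·N), where N is the 2×2 nilpotent shift.

After assembling e^{tJ} and conjugating by P, we get:

e^{tA} =
  [exp(5*t), t*exp(5*t)]
  [0, exp(5*t)]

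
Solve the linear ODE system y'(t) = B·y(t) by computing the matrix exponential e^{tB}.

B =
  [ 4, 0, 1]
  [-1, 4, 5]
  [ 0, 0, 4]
e^{tB} =
  [exp(4*t), 0, t*exp(4*t)]
  [-t*exp(4*t), exp(4*t), -t^2*exp(4*t)/2 + 5*t*exp(4*t)]
  [0, 0, exp(4*t)]

Strategy: write B = P · J · P⁻¹ where J is a Jordan canonical form, so e^{tB} = P · e^{tJ} · P⁻¹, and e^{tJ} can be computed block-by-block.

B has Jordan form
J =
  [4, 1, 0]
  [0, 4, 1]
  [0, 0, 4]
(up to reordering of blocks).

Per-block formulas:
  For a 3×3 Jordan block J_3(4): exp(t · J_3(4)) = e^(4t)·(I + t·N + (t^2/2)·N^2), where N is the 3×3 nilpotent shift.

After assembling e^{tJ} and conjugating by P, we get:

e^{tB} =
  [exp(4*t), 0, t*exp(4*t)]
  [-t*exp(4*t), exp(4*t), -t^2*exp(4*t)/2 + 5*t*exp(4*t)]
  [0, 0, exp(4*t)]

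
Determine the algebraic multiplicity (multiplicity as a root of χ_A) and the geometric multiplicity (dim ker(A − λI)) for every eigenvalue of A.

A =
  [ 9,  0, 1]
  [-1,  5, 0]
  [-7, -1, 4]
λ = 6: alg = 3, geom = 1

Step 1 — factor the characteristic polynomial to read off the algebraic multiplicities:
  χ_A(x) = (x - 6)^3

Step 2 — compute geometric multiplicities via the rank-nullity identity g(λ) = n − rank(A − λI):
  rank(A − (6)·I) = 2, so dim ker(A − (6)·I) = n − 2 = 1

Summary:
  λ = 6: algebraic multiplicity = 3, geometric multiplicity = 1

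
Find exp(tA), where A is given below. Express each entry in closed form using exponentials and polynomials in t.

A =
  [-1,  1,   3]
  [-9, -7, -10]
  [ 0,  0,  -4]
e^{tA} =
  [3*t*exp(-4*t) + exp(-4*t), t*exp(-4*t), -t^2*exp(-4*t)/2 + 3*t*exp(-4*t)]
  [-9*t*exp(-4*t), -3*t*exp(-4*t) + exp(-4*t), 3*t^2*exp(-4*t)/2 - 10*t*exp(-4*t)]
  [0, 0, exp(-4*t)]

Strategy: write A = P · J · P⁻¹ where J is a Jordan canonical form, so e^{tA} = P · e^{tJ} · P⁻¹, and e^{tJ} can be computed block-by-block.

A has Jordan form
J =
  [-4,  1,  0]
  [ 0, -4,  1]
  [ 0,  0, -4]
(up to reordering of blocks).

Per-block formulas:
  For a 3×3 Jordan block J_3(-4): exp(t · J_3(-4)) = e^(-4t)·(I + t·N + (t^2/2)·N^2), where N is the 3×3 nilpotent shift.

After assembling e^{tJ} and conjugating by P, we get:

e^{tA} =
  [3*t*exp(-4*t) + exp(-4*t), t*exp(-4*t), -t^2*exp(-4*t)/2 + 3*t*exp(-4*t)]
  [-9*t*exp(-4*t), -3*t*exp(-4*t) + exp(-4*t), 3*t^2*exp(-4*t)/2 - 10*t*exp(-4*t)]
  [0, 0, exp(-4*t)]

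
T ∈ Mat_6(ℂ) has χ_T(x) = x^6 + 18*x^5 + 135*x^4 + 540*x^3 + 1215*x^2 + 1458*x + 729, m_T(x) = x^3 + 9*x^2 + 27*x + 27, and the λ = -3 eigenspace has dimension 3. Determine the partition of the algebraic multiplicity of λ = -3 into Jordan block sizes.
Block sizes for λ = -3: [3, 2, 1]

Step 1 — from the characteristic polynomial, algebraic multiplicity of λ = -3 is 6. From dim ker(T − (-3)·I) = 3, there are exactly 3 Jordan blocks for λ = -3.
Step 2 — from the minimal polynomial, the factor (x + 3)^3 tells us the largest block for λ = -3 has size 3.
Step 3 — with total size 6, 3 blocks, and largest block 3, the block sizes (in nonincreasing order) are [3, 2, 1].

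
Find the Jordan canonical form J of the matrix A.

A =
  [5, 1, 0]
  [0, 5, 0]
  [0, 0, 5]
J_2(5) ⊕ J_1(5)

The characteristic polynomial is
  det(x·I − A) = x^3 - 15*x^2 + 75*x - 125 = (x - 5)^3

Eigenvalues and multiplicities (the geometric multiplicity of λ is n − rank(A − λI), which equals the number of Jordan blocks for λ):
  λ = 5: algebraic multiplicity = 3, geometric multiplicity = 2

Determining the block sizes for each eigenvalue:
  λ = 5: 2 blocks summing to 3 forces exactly one block of size 2 and the rest size 1 → block sizes [2, 1]

Assembling the blocks gives a Jordan form
J =
  [5, 1, 0]
  [0, 5, 0]
  [0, 0, 5]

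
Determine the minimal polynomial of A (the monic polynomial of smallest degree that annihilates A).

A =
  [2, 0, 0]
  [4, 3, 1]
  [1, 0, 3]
x^3 - 8*x^2 + 21*x - 18

The characteristic polynomial is χ_A(x) = (x - 3)^2*(x - 2), so the eigenvalues are known. The minimal polynomial is
  m_A(x) = Π_λ (x − λ)^{k_λ}
where k_λ is the size of the *largest* Jordan block for λ (equivalently, the smallest k with (A − λI)^k v = 0 for every generalised eigenvector v of λ).

  λ = 2: largest Jordan block has size 1, contributing (x − 2)
  λ = 3: largest Jordan block has size 2, contributing (x − 3)^2

So m_A(x) = (x - 3)^2*(x - 2) = x^3 - 8*x^2 + 21*x - 18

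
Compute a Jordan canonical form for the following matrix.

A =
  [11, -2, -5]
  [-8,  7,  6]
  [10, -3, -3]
J_3(5)

The characteristic polynomial is
  det(x·I − A) = x^3 - 15*x^2 + 75*x - 125 = (x - 5)^3

Eigenvalues and multiplicities (the geometric multiplicity of λ is n − rank(A − λI), which equals the number of Jordan blocks for λ):
  λ = 5: algebraic multiplicity = 3, geometric multiplicity = 1

Determining the block sizes for each eigenvalue:
  λ = 5: one block (gm = 1), so the single block has size am = 3 → block sizes [3]

Assembling the blocks gives a Jordan form
J =
  [5, 1, 0]
  [0, 5, 1]
  [0, 0, 5]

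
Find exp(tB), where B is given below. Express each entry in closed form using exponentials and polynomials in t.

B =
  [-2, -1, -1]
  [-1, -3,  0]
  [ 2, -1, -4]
e^{tB} =
  [t*exp(-3*t) + exp(-3*t), -t*exp(-3*t), -t*exp(-3*t)]
  [-t^2*exp(-3*t)/2 - t*exp(-3*t), t^2*exp(-3*t)/2 + exp(-3*t), t^2*exp(-3*t)/2]
  [t^2*exp(-3*t)/2 + 2*t*exp(-3*t), -t^2*exp(-3*t)/2 - t*exp(-3*t), -t^2*exp(-3*t)/2 - t*exp(-3*t) + exp(-3*t)]

Strategy: write B = P · J · P⁻¹ where J is a Jordan canonical form, so e^{tB} = P · e^{tJ} · P⁻¹, and e^{tJ} can be computed block-by-block.

B has Jordan form
J =
  [-3,  1,  0]
  [ 0, -3,  1]
  [ 0,  0, -3]
(up to reordering of blocks).

Per-block formulas:
  For a 3×3 Jordan block J_3(-3): exp(t · J_3(-3)) = e^(-3t)·(I + t·N + (t^2/2)·N^2), where N is the 3×3 nilpotent shift.

After assembling e^{tJ} and conjugating by P, we get:

e^{tB} =
  [t*exp(-3*t) + exp(-3*t), -t*exp(-3*t), -t*exp(-3*t)]
  [-t^2*exp(-3*t)/2 - t*exp(-3*t), t^2*exp(-3*t)/2 + exp(-3*t), t^2*exp(-3*t)/2]
  [t^2*exp(-3*t)/2 + 2*t*exp(-3*t), -t^2*exp(-3*t)/2 - t*exp(-3*t), -t^2*exp(-3*t)/2 - t*exp(-3*t) + exp(-3*t)]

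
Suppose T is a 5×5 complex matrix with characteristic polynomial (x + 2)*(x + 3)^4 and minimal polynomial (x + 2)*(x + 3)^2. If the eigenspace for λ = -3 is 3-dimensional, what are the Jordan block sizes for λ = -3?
Block sizes for λ = -3: [2, 1, 1]

Step 1 — from the characteristic polynomial, algebraic multiplicity of λ = -3 is 4. From dim ker(T − (-3)·I) = 3, there are exactly 3 Jordan blocks for λ = -3.
Step 2 — from the minimal polynomial, the factor (x + 3)^2 tells us the largest block for λ = -3 has size 2.
Step 3 — with total size 4, 3 blocks, and largest block 2, the block sizes (in nonincreasing order) are [2, 1, 1].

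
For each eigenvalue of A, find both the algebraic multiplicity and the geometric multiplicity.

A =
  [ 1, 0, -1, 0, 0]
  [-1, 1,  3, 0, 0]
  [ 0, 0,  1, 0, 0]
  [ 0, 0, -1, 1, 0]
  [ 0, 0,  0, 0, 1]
λ = 1: alg = 5, geom = 3

Step 1 — factor the characteristic polynomial to read off the algebraic multiplicities:
  χ_A(x) = (x - 1)^5

Step 2 — compute geometric multiplicities via the rank-nullity identity g(λ) = n − rank(A − λI):
  rank(A − (1)·I) = 2, so dim ker(A − (1)·I) = n − 2 = 3

Summary:
  λ = 1: algebraic multiplicity = 5, geometric multiplicity = 3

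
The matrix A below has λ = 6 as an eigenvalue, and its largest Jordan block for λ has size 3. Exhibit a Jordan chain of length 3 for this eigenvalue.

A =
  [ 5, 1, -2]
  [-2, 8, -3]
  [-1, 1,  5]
A Jordan chain for λ = 6 of length 3:
v_1 = (1, 1, 0)ᵀ
v_2 = (-1, -2, -1)ᵀ
v_3 = (1, 0, 0)ᵀ

Let N = A − (6)·I. We want v_3 with N^3 v_3 = 0 but N^2 v_3 ≠ 0; then v_{j-1} := N · v_j for j = 3, …, 2.

Pick v_3 = (1, 0, 0)ᵀ.
Then v_2 = N · v_3 = (-1, -2, -1)ᵀ.
Then v_1 = N · v_2 = (1, 1, 0)ᵀ.

Sanity check: (A − (6)·I) v_1 = (0, 0, 0)ᵀ = 0. ✓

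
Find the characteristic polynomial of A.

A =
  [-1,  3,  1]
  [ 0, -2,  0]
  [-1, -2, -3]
x^3 + 6*x^2 + 12*x + 8

Expanding det(x·I − A) (e.g. by cofactor expansion or by noting that A is similar to its Jordan form J, which has the same characteristic polynomial as A) gives
  χ_A(x) = x^3 + 6*x^2 + 12*x + 8
which factors as (x + 2)^3. The eigenvalues (with algebraic multiplicities) are λ = -2 with multiplicity 3.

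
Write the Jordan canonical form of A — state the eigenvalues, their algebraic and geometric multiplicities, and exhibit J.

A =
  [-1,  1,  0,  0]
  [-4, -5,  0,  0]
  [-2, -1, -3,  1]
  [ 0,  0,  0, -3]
J_2(-3) ⊕ J_2(-3)

The characteristic polynomial is
  det(x·I − A) = x^4 + 12*x^3 + 54*x^2 + 108*x + 81 = (x + 3)^4

Eigenvalues and multiplicities (the geometric multiplicity of λ is n − rank(A − λI), which equals the number of Jordan blocks for λ):
  λ = -3: algebraic multiplicity = 4, geometric multiplicity = 2

Determining the block sizes for each eigenvalue:
  λ = -3: with am = 4 and gm = 2, the partition is not yet determined (e.g. several partitions of 4 into 2 parts exist). Let N = A − (-3)·I. Computing rank(N^1) = 2, rank(N^2) = 0; the number of blocks of size ≥ j is rank(N^{j−1}) − rank(N^j), giving [2, 2]. So we have 2 block(s) of size 2 → block sizes [2, 2]

Assembling the blocks gives a Jordan form
J =
  [-3,  1,  0,  0]
  [ 0, -3,  0,  0]
  [ 0,  0, -3,  1]
  [ 0,  0,  0, -3]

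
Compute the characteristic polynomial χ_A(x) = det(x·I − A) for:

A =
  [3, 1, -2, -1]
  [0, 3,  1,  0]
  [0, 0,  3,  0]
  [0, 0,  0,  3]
x^4 - 12*x^3 + 54*x^2 - 108*x + 81

Expanding det(x·I − A) (e.g. by cofactor expansion or by noting that A is similar to its Jordan form J, which has the same characteristic polynomial as A) gives
  χ_A(x) = x^4 - 12*x^3 + 54*x^2 - 108*x + 81
which factors as (x - 3)^4. The eigenvalues (with algebraic multiplicities) are λ = 3 with multiplicity 4.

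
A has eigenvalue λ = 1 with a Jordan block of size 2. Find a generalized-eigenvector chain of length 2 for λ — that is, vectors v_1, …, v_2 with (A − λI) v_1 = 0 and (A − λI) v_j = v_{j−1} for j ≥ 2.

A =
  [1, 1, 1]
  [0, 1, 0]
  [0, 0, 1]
A Jordan chain for λ = 1 of length 2:
v_1 = (1, 0, 0)ᵀ
v_2 = (0, 1, 0)ᵀ

Let N = A − (1)·I. We want v_2 with N^2 v_2 = 0 but N^1 v_2 ≠ 0; then v_{j-1} := N · v_j for j = 2, …, 2.

Pick v_2 = (0, 1, 0)ᵀ.
Then v_1 = N · v_2 = (1, 0, 0)ᵀ.

Sanity check: (A − (1)·I) v_1 = (0, 0, 0)ᵀ = 0. ✓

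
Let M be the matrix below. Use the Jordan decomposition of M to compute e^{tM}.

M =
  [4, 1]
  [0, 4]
e^{tM} =
  [exp(4*t), t*exp(4*t)]
  [0, exp(4*t)]

Strategy: write M = P · J · P⁻¹ where J is a Jordan canonical form, so e^{tM} = P · e^{tJ} · P⁻¹, and e^{tJ} can be computed block-by-block.

M has Jordan form
J =
  [4, 1]
  [0, 4]
(up to reordering of blocks).

Per-block formulas:
  For a 2×2 Jordan block J_2(4): exp(t · J_2(4)) = e^(4t)·(I + t·N), where N is the 2×2 nilpotent shift.

After assembling e^{tJ} and conjugating by P, we get:

e^{tM} =
  [exp(4*t), t*exp(4*t)]
  [0, exp(4*t)]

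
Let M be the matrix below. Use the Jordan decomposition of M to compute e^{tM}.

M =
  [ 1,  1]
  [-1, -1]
e^{tM} =
  [t + 1, t]
  [-t, 1 - t]

Strategy: write M = P · J · P⁻¹ where J is a Jordan canonical form, so e^{tM} = P · e^{tJ} · P⁻¹, and e^{tJ} can be computed block-by-block.

M has Jordan form
J =
  [0, 1]
  [0, 0]
(up to reordering of blocks).

Per-block formulas:
  For a 2×2 Jordan block J_2(0): exp(t · J_2(0)) = e^(0t)·(I + t·N), where N is the 2×2 nilpotent shift.

After assembling e^{tJ} and conjugating by P, we get:

e^{tM} =
  [t + 1, t]
  [-t, 1 - t]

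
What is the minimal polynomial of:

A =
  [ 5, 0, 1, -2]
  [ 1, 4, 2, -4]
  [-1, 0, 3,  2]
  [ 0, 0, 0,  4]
x^3 - 12*x^2 + 48*x - 64

The characteristic polynomial is χ_A(x) = (x - 4)^4, so the eigenvalues are known. The minimal polynomial is
  m_A(x) = Π_λ (x − λ)^{k_λ}
where k_λ is the size of the *largest* Jordan block for λ (equivalently, the smallest k with (A − λI)^k v = 0 for every generalised eigenvector v of λ).

  λ = 4: largest Jordan block has size 3, contributing (x − 4)^3

So m_A(x) = (x - 4)^3 = x^3 - 12*x^2 + 48*x - 64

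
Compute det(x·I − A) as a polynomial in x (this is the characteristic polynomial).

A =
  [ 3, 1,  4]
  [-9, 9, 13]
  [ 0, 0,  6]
x^3 - 18*x^2 + 108*x - 216

Expanding det(x·I − A) (e.g. by cofactor expansion or by noting that A is similar to its Jordan form J, which has the same characteristic polynomial as A) gives
  χ_A(x) = x^3 - 18*x^2 + 108*x - 216
which factors as (x - 6)^3. The eigenvalues (with algebraic multiplicities) are λ = 6 with multiplicity 3.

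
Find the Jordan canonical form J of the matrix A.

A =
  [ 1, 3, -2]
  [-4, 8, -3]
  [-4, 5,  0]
J_3(3)

The characteristic polynomial is
  det(x·I − A) = x^3 - 9*x^2 + 27*x - 27 = (x - 3)^3

Eigenvalues and multiplicities (the geometric multiplicity of λ is n − rank(A − λI), which equals the number of Jordan blocks for λ):
  λ = 3: algebraic multiplicity = 3, geometric multiplicity = 1

Determining the block sizes for each eigenvalue:
  λ = 3: one block (gm = 1), so the single block has size am = 3 → block sizes [3]

Assembling the blocks gives a Jordan form
J =
  [3, 1, 0]
  [0, 3, 1]
  [0, 0, 3]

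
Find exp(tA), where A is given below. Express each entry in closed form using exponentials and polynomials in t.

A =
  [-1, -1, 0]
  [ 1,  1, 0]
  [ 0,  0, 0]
e^{tA} =
  [1 - t, -t, 0]
  [t, t + 1, 0]
  [0, 0, 1]

Strategy: write A = P · J · P⁻¹ where J is a Jordan canonical form, so e^{tA} = P · e^{tJ} · P⁻¹, and e^{tJ} can be computed block-by-block.

A has Jordan form
J =
  [0, 1, 0]
  [0, 0, 0]
  [0, 0, 0]
(up to reordering of blocks).

Per-block formulas:
  For a 2×2 Jordan block J_2(0): exp(t · J_2(0)) = e^(0t)·(I + t·N), where N is the 2×2 nilpotent shift.
  For a 1×1 block at λ = 0: exp(t · [0]) = [e^(0t)].

After assembling e^{tJ} and conjugating by P, we get:

e^{tA} =
  [1 - t, -t, 0]
  [t, t + 1, 0]
  [0, 0, 1]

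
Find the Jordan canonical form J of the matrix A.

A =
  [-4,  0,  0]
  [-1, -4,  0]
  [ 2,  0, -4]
J_2(-4) ⊕ J_1(-4)

The characteristic polynomial is
  det(x·I − A) = x^3 + 12*x^2 + 48*x + 64 = (x + 4)^3

Eigenvalues and multiplicities (the geometric multiplicity of λ is n − rank(A − λI), which equals the number of Jordan blocks for λ):
  λ = -4: algebraic multiplicity = 3, geometric multiplicity = 2

Determining the block sizes for each eigenvalue:
  λ = -4: 2 blocks summing to 3 forces exactly one block of size 2 and the rest size 1 → block sizes [2, 1]

Assembling the blocks gives a Jordan form
J =
  [-4,  1,  0]
  [ 0, -4,  0]
  [ 0,  0, -4]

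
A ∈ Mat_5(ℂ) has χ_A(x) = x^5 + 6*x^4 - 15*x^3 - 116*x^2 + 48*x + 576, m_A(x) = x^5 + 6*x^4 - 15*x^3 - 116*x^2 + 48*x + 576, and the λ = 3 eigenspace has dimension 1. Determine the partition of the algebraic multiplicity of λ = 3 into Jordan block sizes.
Block sizes for λ = 3: [2]

Step 1 — from the characteristic polynomial, algebraic multiplicity of λ = 3 is 2. From dim ker(A − (3)·I) = 1, there are exactly 1 Jordan blocks for λ = 3.
Step 2 — from the minimal polynomial, the factor (x − 3)^2 tells us the largest block for λ = 3 has size 2.
Step 3 — with total size 2, 1 blocks, and largest block 2, the block sizes (in nonincreasing order) are [2].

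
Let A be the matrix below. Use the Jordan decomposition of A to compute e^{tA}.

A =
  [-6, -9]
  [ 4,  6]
e^{tA} =
  [1 - 6*t, -9*t]
  [4*t, 6*t + 1]

Strategy: write A = P · J · P⁻¹ where J is a Jordan canonical form, so e^{tA} = P · e^{tJ} · P⁻¹, and e^{tJ} can be computed block-by-block.

A has Jordan form
J =
  [0, 1]
  [0, 0]
(up to reordering of blocks).

Per-block formulas:
  For a 2×2 Jordan block J_2(0): exp(t · J_2(0)) = e^(0t)·(I + t·N), where N is the 2×2 nilpotent shift.

After assembling e^{tJ} and conjugating by P, we get:

e^{tA} =
  [1 - 6*t, -9*t]
  [4*t, 6*t + 1]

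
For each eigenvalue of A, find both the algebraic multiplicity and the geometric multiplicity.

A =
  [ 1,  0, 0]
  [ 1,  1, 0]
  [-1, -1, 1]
λ = 1: alg = 3, geom = 1

Step 1 — factor the characteristic polynomial to read off the algebraic multiplicities:
  χ_A(x) = (x - 1)^3

Step 2 — compute geometric multiplicities via the rank-nullity identity g(λ) = n − rank(A − λI):
  rank(A − (1)·I) = 2, so dim ker(A − (1)·I) = n − 2 = 1

Summary:
  λ = 1: algebraic multiplicity = 3, geometric multiplicity = 1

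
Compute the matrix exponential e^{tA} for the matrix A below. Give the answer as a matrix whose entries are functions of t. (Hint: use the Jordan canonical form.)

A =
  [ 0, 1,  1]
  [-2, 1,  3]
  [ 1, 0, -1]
e^{tA} =
  [1 - t^2/2, t^2/2 + t, t^2 + t]
  [t^2/2 - 2*t, -t^2/2 + t + 1, -t^2 + 3*t]
  [-t^2/2 + t, t^2/2, t^2 - t + 1]

Strategy: write A = P · J · P⁻¹ where J is a Jordan canonical form, so e^{tA} = P · e^{tJ} · P⁻¹, and e^{tJ} can be computed block-by-block.

A has Jordan form
J =
  [0, 1, 0]
  [0, 0, 1]
  [0, 0, 0]
(up to reordering of blocks).

Per-block formulas:
  For a 3×3 Jordan block J_3(0): exp(t · J_3(0)) = e^(0t)·(I + t·N + (t^2/2)·N^2), where N is the 3×3 nilpotent shift.

After assembling e^{tJ} and conjugating by P, we get:

e^{tA} =
  [1 - t^2/2, t^2/2 + t, t^2 + t]
  [t^2/2 - 2*t, -t^2/2 + t + 1, -t^2 + 3*t]
  [-t^2/2 + t, t^2/2, t^2 - t + 1]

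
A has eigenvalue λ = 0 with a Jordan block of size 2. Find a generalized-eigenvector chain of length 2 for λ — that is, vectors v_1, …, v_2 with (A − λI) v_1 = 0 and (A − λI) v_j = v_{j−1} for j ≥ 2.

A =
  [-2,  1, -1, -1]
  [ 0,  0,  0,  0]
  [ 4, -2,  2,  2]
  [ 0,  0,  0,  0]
A Jordan chain for λ = 0 of length 2:
v_1 = (-2, 0, 4, 0)ᵀ
v_2 = (1, 0, 0, 0)ᵀ

Let N = A − (0)·I. We want v_2 with N^2 v_2 = 0 but N^1 v_2 ≠ 0; then v_{j-1} := N · v_j for j = 2, …, 2.

Pick v_2 = (1, 0, 0, 0)ᵀ.
Then v_1 = N · v_2 = (-2, 0, 4, 0)ᵀ.

Sanity check: (A − (0)·I) v_1 = (0, 0, 0, 0)ᵀ = 0. ✓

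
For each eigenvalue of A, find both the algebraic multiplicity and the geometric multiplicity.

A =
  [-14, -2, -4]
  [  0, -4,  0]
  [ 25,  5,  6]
λ = -4: alg = 3, geom = 2

Step 1 — factor the characteristic polynomial to read off the algebraic multiplicities:
  χ_A(x) = (x + 4)^3

Step 2 — compute geometric multiplicities via the rank-nullity identity g(λ) = n − rank(A − λI):
  rank(A − (-4)·I) = 1, so dim ker(A − (-4)·I) = n − 1 = 2

Summary:
  λ = -4: algebraic multiplicity = 3, geometric multiplicity = 2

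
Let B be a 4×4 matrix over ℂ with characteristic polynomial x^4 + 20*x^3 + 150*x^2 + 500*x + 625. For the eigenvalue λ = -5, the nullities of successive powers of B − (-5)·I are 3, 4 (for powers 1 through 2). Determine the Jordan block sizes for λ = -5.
Block sizes for λ = -5: [2, 1, 1]

From the dimensions of kernels of powers, the number of Jordan blocks of size at least j is d_j − d_{j−1} where d_j = dim ker(N^j) (with d_0 = 0). Computing the differences gives [3, 1].
The number of blocks of size exactly k is (#blocks of size ≥ k) − (#blocks of size ≥ k + 1), so the partition is: 2 block(s) of size 1, 1 block(s) of size 2.
In nonincreasing order the block sizes are [2, 1, 1].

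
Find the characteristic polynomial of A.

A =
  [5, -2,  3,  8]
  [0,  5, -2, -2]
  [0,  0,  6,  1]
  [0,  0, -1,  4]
x^4 - 20*x^3 + 150*x^2 - 500*x + 625

Expanding det(x·I − A) (e.g. by cofactor expansion or by noting that A is similar to its Jordan form J, which has the same characteristic polynomial as A) gives
  χ_A(x) = x^4 - 20*x^3 + 150*x^2 - 500*x + 625
which factors as (x - 5)^4. The eigenvalues (with algebraic multiplicities) are λ = 5 with multiplicity 4.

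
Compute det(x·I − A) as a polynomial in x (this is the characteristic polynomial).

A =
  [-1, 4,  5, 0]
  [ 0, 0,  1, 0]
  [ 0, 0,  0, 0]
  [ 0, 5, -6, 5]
x^4 - 4*x^3 - 5*x^2

Expanding det(x·I − A) (e.g. by cofactor expansion or by noting that A is similar to its Jordan form J, which has the same characteristic polynomial as A) gives
  χ_A(x) = x^4 - 4*x^3 - 5*x^2
which factors as x^2*(x - 5)*(x + 1). The eigenvalues (with algebraic multiplicities) are λ = -1 with multiplicity 1, λ = 0 with multiplicity 2, λ = 5 with multiplicity 1.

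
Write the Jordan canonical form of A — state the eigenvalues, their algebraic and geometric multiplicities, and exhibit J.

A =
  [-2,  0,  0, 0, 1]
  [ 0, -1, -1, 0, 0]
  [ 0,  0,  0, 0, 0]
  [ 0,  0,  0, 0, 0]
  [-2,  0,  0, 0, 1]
J_1(-1) ⊕ J_1(-1) ⊕ J_1(0) ⊕ J_1(0) ⊕ J_1(0)

The characteristic polynomial is
  det(x·I − A) = x^5 + 2*x^4 + x^3 = x^3*(x + 1)^2

Eigenvalues and multiplicities (the geometric multiplicity of λ is n − rank(A − λI), which equals the number of Jordan blocks for λ):
  λ = -1: algebraic multiplicity = 2, geometric multiplicity = 2
  λ = 0: algebraic multiplicity = 3, geometric multiplicity = 3

Determining the block sizes for each eigenvalue:
  λ = -1: gm = am = 2, so every block has size 1 → block sizes [1, 1]
  λ = 0: gm = am = 3, so every block has size 1 → block sizes [1, 1, 1]

Assembling the blocks gives a Jordan form
J =
  [-1,  0, 0, 0, 0]
  [ 0, -1, 0, 0, 0]
  [ 0,  0, 0, 0, 0]
  [ 0,  0, 0, 0, 0]
  [ 0,  0, 0, 0, 0]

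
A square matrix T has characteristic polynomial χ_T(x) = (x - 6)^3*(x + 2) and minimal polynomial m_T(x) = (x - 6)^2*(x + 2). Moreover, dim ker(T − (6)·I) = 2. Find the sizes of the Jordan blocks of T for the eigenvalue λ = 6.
Block sizes for λ = 6: [2, 1]

Step 1 — from the characteristic polynomial, algebraic multiplicity of λ = 6 is 3. From dim ker(T − (6)·I) = 2, there are exactly 2 Jordan blocks for λ = 6.
Step 2 — from the minimal polynomial, the factor (x − 6)^2 tells us the largest block for λ = 6 has size 2.
Step 3 — with total size 3, 2 blocks, and largest block 2, the block sizes (in nonincreasing order) are [2, 1].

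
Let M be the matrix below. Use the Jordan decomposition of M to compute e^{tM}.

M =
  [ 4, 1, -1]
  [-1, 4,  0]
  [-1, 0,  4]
e^{tM} =
  [exp(4*t), t*exp(4*t), -t*exp(4*t)]
  [-t*exp(4*t), -t^2*exp(4*t)/2 + exp(4*t), t^2*exp(4*t)/2]
  [-t*exp(4*t), -t^2*exp(4*t)/2, t^2*exp(4*t)/2 + exp(4*t)]

Strategy: write M = P · J · P⁻¹ where J is a Jordan canonical form, so e^{tM} = P · e^{tJ} · P⁻¹, and e^{tJ} can be computed block-by-block.

M has Jordan form
J =
  [4, 1, 0]
  [0, 4, 1]
  [0, 0, 4]
(up to reordering of blocks).

Per-block formulas:
  For a 3×3 Jordan block J_3(4): exp(t · J_3(4)) = e^(4t)·(I + t·N + (t^2/2)·N^2), where N is the 3×3 nilpotent shift.

After assembling e^{tJ} and conjugating by P, we get:

e^{tM} =
  [exp(4*t), t*exp(4*t), -t*exp(4*t)]
  [-t*exp(4*t), -t^2*exp(4*t)/2 + exp(4*t), t^2*exp(4*t)/2]
  [-t*exp(4*t), -t^2*exp(4*t)/2, t^2*exp(4*t)/2 + exp(4*t)]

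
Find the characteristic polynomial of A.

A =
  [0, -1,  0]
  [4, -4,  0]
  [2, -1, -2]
x^3 + 6*x^2 + 12*x + 8

Expanding det(x·I − A) (e.g. by cofactor expansion or by noting that A is similar to its Jordan form J, which has the same characteristic polynomial as A) gives
  χ_A(x) = x^3 + 6*x^2 + 12*x + 8
which factors as (x + 2)^3. The eigenvalues (with algebraic multiplicities) are λ = -2 with multiplicity 3.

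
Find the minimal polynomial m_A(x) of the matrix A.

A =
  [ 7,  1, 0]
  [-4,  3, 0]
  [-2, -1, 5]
x^2 - 10*x + 25

The characteristic polynomial is χ_A(x) = (x - 5)^3, so the eigenvalues are known. The minimal polynomial is
  m_A(x) = Π_λ (x − λ)^{k_λ}
where k_λ is the size of the *largest* Jordan block for λ (equivalently, the smallest k with (A − λI)^k v = 0 for every generalised eigenvector v of λ).

  λ = 5: largest Jordan block has size 2, contributing (x − 5)^2

So m_A(x) = (x - 5)^2 = x^2 - 10*x + 25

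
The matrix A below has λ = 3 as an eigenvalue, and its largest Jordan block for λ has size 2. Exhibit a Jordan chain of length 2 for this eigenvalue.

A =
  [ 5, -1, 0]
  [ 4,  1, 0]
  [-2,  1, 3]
A Jordan chain for λ = 3 of length 2:
v_1 = (2, 4, -2)ᵀ
v_2 = (1, 0, 0)ᵀ

Let N = A − (3)·I. We want v_2 with N^2 v_2 = 0 but N^1 v_2 ≠ 0; then v_{j-1} := N · v_j for j = 2, …, 2.

Pick v_2 = (1, 0, 0)ᵀ.
Then v_1 = N · v_2 = (2, 4, -2)ᵀ.

Sanity check: (A − (3)·I) v_1 = (0, 0, 0)ᵀ = 0. ✓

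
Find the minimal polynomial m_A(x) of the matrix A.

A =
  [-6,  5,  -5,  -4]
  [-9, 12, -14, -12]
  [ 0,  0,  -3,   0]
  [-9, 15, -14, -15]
x^3 + 9*x^2 + 27*x + 27

The characteristic polynomial is χ_A(x) = (x + 3)^4, so the eigenvalues are known. The minimal polynomial is
  m_A(x) = Π_λ (x − λ)^{k_λ}
where k_λ is the size of the *largest* Jordan block for λ (equivalently, the smallest k with (A − λI)^k v = 0 for every generalised eigenvector v of λ).

  λ = -3: largest Jordan block has size 3, contributing (x + 3)^3

So m_A(x) = (x + 3)^3 = x^3 + 9*x^2 + 27*x + 27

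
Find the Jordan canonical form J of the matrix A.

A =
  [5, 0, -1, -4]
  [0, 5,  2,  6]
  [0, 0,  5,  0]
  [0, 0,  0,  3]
J_1(3) ⊕ J_2(5) ⊕ J_1(5)

The characteristic polynomial is
  det(x·I − A) = x^4 - 18*x^3 + 120*x^2 - 350*x + 375 = (x - 5)^3*(x - 3)

Eigenvalues and multiplicities (the geometric multiplicity of λ is n − rank(A − λI), which equals the number of Jordan blocks for λ):
  λ = 3: algebraic multiplicity = 1, geometric multiplicity = 1
  λ = 5: algebraic multiplicity = 3, geometric multiplicity = 2

Determining the block sizes for each eigenvalue:
  λ = 3: one block (gm = 1), so the single block has size am = 1 → block sizes [1]
  λ = 5: 2 blocks summing to 3 forces exactly one block of size 2 and the rest size 1 → block sizes [2, 1]

Assembling the blocks gives a Jordan form
J =
  [3, 0, 0, 0]
  [0, 5, 1, 0]
  [0, 0, 5, 0]
  [0, 0, 0, 5]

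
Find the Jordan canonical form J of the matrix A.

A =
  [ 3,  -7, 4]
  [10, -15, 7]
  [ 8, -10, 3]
J_3(-3)

The characteristic polynomial is
  det(x·I − A) = x^3 + 9*x^2 + 27*x + 27 = (x + 3)^3

Eigenvalues and multiplicities (the geometric multiplicity of λ is n − rank(A − λI), which equals the number of Jordan blocks for λ):
  λ = -3: algebraic multiplicity = 3, geometric multiplicity = 1

Determining the block sizes for each eigenvalue:
  λ = -3: one block (gm = 1), so the single block has size am = 3 → block sizes [3]

Assembling the blocks gives a Jordan form
J =
  [-3,  1,  0]
  [ 0, -3,  1]
  [ 0,  0, -3]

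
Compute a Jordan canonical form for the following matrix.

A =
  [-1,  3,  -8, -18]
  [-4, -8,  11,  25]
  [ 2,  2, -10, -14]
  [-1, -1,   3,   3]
J_3(-4) ⊕ J_1(-4)

The characteristic polynomial is
  det(x·I − A) = x^4 + 16*x^3 + 96*x^2 + 256*x + 256 = (x + 4)^4

Eigenvalues and multiplicities (the geometric multiplicity of λ is n − rank(A − λI), which equals the number of Jordan blocks for λ):
  λ = -4: algebraic multiplicity = 4, geometric multiplicity = 2

Determining the block sizes for each eigenvalue:
  λ = -4: with am = 4 and gm = 2, the partition is not yet determined (e.g. several partitions of 4 into 2 parts exist). Let N = A − (-4)·I. Computing rank(N^1) = 2, rank(N^2) = 1, rank(N^3) = 0; the number of blocks of size ≥ j is rank(N^{j−1}) − rank(N^j), giving [2, 1, 1]. So we have 1 block(s) of size 3, 1 block(s) of size 1 → block sizes [3, 1]

Assembling the blocks gives a Jordan form
J =
  [-4,  1,  0,  0]
  [ 0, -4,  1,  0]
  [ 0,  0, -4,  0]
  [ 0,  0,  0, -4]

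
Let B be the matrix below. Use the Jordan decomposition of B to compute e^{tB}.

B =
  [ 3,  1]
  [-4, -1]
e^{tB} =
  [2*t*exp(t) + exp(t), t*exp(t)]
  [-4*t*exp(t), -2*t*exp(t) + exp(t)]

Strategy: write B = P · J · P⁻¹ where J is a Jordan canonical form, so e^{tB} = P · e^{tJ} · P⁻¹, and e^{tJ} can be computed block-by-block.

B has Jordan form
J =
  [1, 1]
  [0, 1]
(up to reordering of blocks).

Per-block formulas:
  For a 2×2 Jordan block J_2(1): exp(t · J_2(1)) = e^(1t)·(I + t·N), where N is the 2×2 nilpotent shift.

After assembling e^{tJ} and conjugating by P, we get:

e^{tB} =
  [2*t*exp(t) + exp(t), t*exp(t)]
  [-4*t*exp(t), -2*t*exp(t) + exp(t)]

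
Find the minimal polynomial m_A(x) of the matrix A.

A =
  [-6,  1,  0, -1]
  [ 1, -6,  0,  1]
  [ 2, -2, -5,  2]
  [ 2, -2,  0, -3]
x^2 + 10*x + 25

The characteristic polynomial is χ_A(x) = (x + 5)^4, so the eigenvalues are known. The minimal polynomial is
  m_A(x) = Π_λ (x − λ)^{k_λ}
where k_λ is the size of the *largest* Jordan block for λ (equivalently, the smallest k with (A − λI)^k v = 0 for every generalised eigenvector v of λ).

  λ = -5: largest Jordan block has size 2, contributing (x + 5)^2

So m_A(x) = (x + 5)^2 = x^2 + 10*x + 25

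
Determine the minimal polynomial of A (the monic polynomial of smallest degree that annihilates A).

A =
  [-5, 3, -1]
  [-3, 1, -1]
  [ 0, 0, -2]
x^2 + 4*x + 4

The characteristic polynomial is χ_A(x) = (x + 2)^3, so the eigenvalues are known. The minimal polynomial is
  m_A(x) = Π_λ (x − λ)^{k_λ}
where k_λ is the size of the *largest* Jordan block for λ (equivalently, the smallest k with (A − λI)^k v = 0 for every generalised eigenvector v of λ).

  λ = -2: largest Jordan block has size 2, contributing (x + 2)^2

So m_A(x) = (x + 2)^2 = x^2 + 4*x + 4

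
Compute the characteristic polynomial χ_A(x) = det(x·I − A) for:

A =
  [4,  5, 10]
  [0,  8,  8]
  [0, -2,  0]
x^3 - 12*x^2 + 48*x - 64

Expanding det(x·I − A) (e.g. by cofactor expansion or by noting that A is similar to its Jordan form J, which has the same characteristic polynomial as A) gives
  χ_A(x) = x^3 - 12*x^2 + 48*x - 64
which factors as (x - 4)^3. The eigenvalues (with algebraic multiplicities) are λ = 4 with multiplicity 3.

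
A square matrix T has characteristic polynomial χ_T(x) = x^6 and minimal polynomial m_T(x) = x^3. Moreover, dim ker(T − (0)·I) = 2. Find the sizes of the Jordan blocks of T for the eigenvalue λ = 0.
Block sizes for λ = 0: [3, 3]

Step 1 — from the characteristic polynomial, algebraic multiplicity of λ = 0 is 6. From dim ker(T − (0)·I) = 2, there are exactly 2 Jordan blocks for λ = 0.
Step 2 — from the minimal polynomial, the factor (x − 0)^3 tells us the largest block for λ = 0 has size 3.
Step 3 — with total size 6, 2 blocks, and largest block 3, the block sizes (in nonincreasing order) are [3, 3].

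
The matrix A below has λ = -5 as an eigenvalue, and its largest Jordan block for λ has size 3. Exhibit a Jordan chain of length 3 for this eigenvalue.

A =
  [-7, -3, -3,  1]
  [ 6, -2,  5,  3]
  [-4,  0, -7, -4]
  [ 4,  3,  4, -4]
A Jordan chain for λ = -5 of length 3:
v_1 = (2, -2, 0, -2)ᵀ
v_2 = (-2, 6, -4, 4)ᵀ
v_3 = (1, 0, 0, 0)ᵀ

Let N = A − (-5)·I. We want v_3 with N^3 v_3 = 0 but N^2 v_3 ≠ 0; then v_{j-1} := N · v_j for j = 3, …, 2.

Pick v_3 = (1, 0, 0, 0)ᵀ.
Then v_2 = N · v_3 = (-2, 6, -4, 4)ᵀ.
Then v_1 = N · v_2 = (2, -2, 0, -2)ᵀ.

Sanity check: (A − (-5)·I) v_1 = (0, 0, 0, 0)ᵀ = 0. ✓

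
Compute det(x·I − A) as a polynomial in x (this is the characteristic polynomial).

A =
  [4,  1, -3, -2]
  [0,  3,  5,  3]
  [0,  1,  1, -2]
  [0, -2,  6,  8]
x^4 - 16*x^3 + 96*x^2 - 256*x + 256

Expanding det(x·I − A) (e.g. by cofactor expansion or by noting that A is similar to its Jordan form J, which has the same characteristic polynomial as A) gives
  χ_A(x) = x^4 - 16*x^3 + 96*x^2 - 256*x + 256
which factors as (x - 4)^4. The eigenvalues (with algebraic multiplicities) are λ = 4 with multiplicity 4.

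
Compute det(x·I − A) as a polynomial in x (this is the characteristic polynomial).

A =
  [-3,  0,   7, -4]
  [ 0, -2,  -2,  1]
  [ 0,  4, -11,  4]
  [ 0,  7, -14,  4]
x^4 + 12*x^3 + 54*x^2 + 108*x + 81

Expanding det(x·I − A) (e.g. by cofactor expansion or by noting that A is similar to its Jordan form J, which has the same characteristic polynomial as A) gives
  χ_A(x) = x^4 + 12*x^3 + 54*x^2 + 108*x + 81
which factors as (x + 3)^4. The eigenvalues (with algebraic multiplicities) are λ = -3 with multiplicity 4.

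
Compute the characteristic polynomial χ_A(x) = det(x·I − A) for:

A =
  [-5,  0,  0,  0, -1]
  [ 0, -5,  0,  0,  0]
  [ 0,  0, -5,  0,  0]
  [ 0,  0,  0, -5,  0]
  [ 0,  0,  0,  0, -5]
x^5 + 25*x^4 + 250*x^3 + 1250*x^2 + 3125*x + 3125

Expanding det(x·I − A) (e.g. by cofactor expansion or by noting that A is similar to its Jordan form J, which has the same characteristic polynomial as A) gives
  χ_A(x) = x^5 + 25*x^4 + 250*x^3 + 1250*x^2 + 3125*x + 3125
which factors as (x + 5)^5. The eigenvalues (with algebraic multiplicities) are λ = -5 with multiplicity 5.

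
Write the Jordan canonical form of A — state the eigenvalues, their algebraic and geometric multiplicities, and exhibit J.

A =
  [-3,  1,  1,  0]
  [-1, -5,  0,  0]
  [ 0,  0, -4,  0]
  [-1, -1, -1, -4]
J_3(-4) ⊕ J_1(-4)

The characteristic polynomial is
  det(x·I − A) = x^4 + 16*x^3 + 96*x^2 + 256*x + 256 = (x + 4)^4

Eigenvalues and multiplicities (the geometric multiplicity of λ is n − rank(A − λI), which equals the number of Jordan blocks for λ):
  λ = -4: algebraic multiplicity = 4, geometric multiplicity = 2

Determining the block sizes for each eigenvalue:
  λ = -4: with am = 4 and gm = 2, the partition is not yet determined (e.g. several partitions of 4 into 2 parts exist). Let N = A − (-4)·I. Computing rank(N^1) = 2, rank(N^2) = 1, rank(N^3) = 0; the number of blocks of size ≥ j is rank(N^{j−1}) − rank(N^j), giving [2, 1, 1]. So we have 1 block(s) of size 3, 1 block(s) of size 1 → block sizes [3, 1]

Assembling the blocks gives a Jordan form
J =
  [-4,  1,  0,  0]
  [ 0, -4,  1,  0]
  [ 0,  0, -4,  0]
  [ 0,  0,  0, -4]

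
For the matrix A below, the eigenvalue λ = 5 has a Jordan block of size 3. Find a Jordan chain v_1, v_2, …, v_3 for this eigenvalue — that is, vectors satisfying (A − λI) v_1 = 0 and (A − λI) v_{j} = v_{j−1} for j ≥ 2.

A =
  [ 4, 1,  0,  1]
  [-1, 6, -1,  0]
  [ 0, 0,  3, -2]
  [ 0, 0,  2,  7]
A Jordan chain for λ = 5 of length 3:
v_1 = (1, 1, 0, 0)ᵀ
v_2 = (0, -1, -2, 2)ᵀ
v_3 = (0, 0, 1, 0)ᵀ

Let N = A − (5)·I. We want v_3 with N^3 v_3 = 0 but N^2 v_3 ≠ 0; then v_{j-1} := N · v_j for j = 3, …, 2.

Pick v_3 = (0, 0, 1, 0)ᵀ.
Then v_2 = N · v_3 = (0, -1, -2, 2)ᵀ.
Then v_1 = N · v_2 = (1, 1, 0, 0)ᵀ.

Sanity check: (A − (5)·I) v_1 = (0, 0, 0, 0)ᵀ = 0. ✓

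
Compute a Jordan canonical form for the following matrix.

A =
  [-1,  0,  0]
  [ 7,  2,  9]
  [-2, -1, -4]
J_3(-1)

The characteristic polynomial is
  det(x·I − A) = x^3 + 3*x^2 + 3*x + 1 = (x + 1)^3

Eigenvalues and multiplicities (the geometric multiplicity of λ is n − rank(A − λI), which equals the number of Jordan blocks for λ):
  λ = -1: algebraic multiplicity = 3, geometric multiplicity = 1

Determining the block sizes for each eigenvalue:
  λ = -1: one block (gm = 1), so the single block has size am = 3 → block sizes [3]

Assembling the blocks gives a Jordan form
J =
  [-1,  1,  0]
  [ 0, -1,  1]
  [ 0,  0, -1]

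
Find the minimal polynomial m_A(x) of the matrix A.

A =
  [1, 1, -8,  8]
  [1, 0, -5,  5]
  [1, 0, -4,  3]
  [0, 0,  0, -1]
x^3 + 3*x^2 + 3*x + 1

The characteristic polynomial is χ_A(x) = (x + 1)^4, so the eigenvalues are known. The minimal polynomial is
  m_A(x) = Π_λ (x − λ)^{k_λ}
where k_λ is the size of the *largest* Jordan block for λ (equivalently, the smallest k with (A − λI)^k v = 0 for every generalised eigenvector v of λ).

  λ = -1: largest Jordan block has size 3, contributing (x + 1)^3

So m_A(x) = (x + 1)^3 = x^3 + 3*x^2 + 3*x + 1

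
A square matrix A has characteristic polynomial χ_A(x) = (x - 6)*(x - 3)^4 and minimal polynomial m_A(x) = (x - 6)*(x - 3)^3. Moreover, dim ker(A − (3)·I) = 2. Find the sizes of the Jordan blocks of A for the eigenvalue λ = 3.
Block sizes for λ = 3: [3, 1]

Step 1 — from the characteristic polynomial, algebraic multiplicity of λ = 3 is 4. From dim ker(A − (3)·I) = 2, there are exactly 2 Jordan blocks for λ = 3.
Step 2 — from the minimal polynomial, the factor (x − 3)^3 tells us the largest block for λ = 3 has size 3.
Step 3 — with total size 4, 2 blocks, and largest block 3, the block sizes (in nonincreasing order) are [3, 1].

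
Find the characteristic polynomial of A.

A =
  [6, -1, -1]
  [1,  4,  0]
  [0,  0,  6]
x^3 - 16*x^2 + 85*x - 150

Expanding det(x·I − A) (e.g. by cofactor expansion or by noting that A is similar to its Jordan form J, which has the same characteristic polynomial as A) gives
  χ_A(x) = x^3 - 16*x^2 + 85*x - 150
which factors as (x - 6)*(x - 5)^2. The eigenvalues (with algebraic multiplicities) are λ = 5 with multiplicity 2, λ = 6 with multiplicity 1.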